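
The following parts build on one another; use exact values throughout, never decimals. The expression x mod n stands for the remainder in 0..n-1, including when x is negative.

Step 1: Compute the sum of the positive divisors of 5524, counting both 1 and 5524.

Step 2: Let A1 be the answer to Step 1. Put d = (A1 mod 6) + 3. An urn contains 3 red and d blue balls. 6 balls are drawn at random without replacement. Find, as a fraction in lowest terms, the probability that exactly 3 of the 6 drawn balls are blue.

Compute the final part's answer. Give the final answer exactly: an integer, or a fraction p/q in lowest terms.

Step 1: 5524 = 2^2 * 1381; sigma = (1 + 2 + 4) * (1 + 1381) = 7 * 1382 = 9674; answer 9674
Step 2: A1 = 9674; d = 5; total draws C(8,6) = 28; favorable C(5,3)*C(3,3) = 10; P = 5/14; answer 5/14

5/14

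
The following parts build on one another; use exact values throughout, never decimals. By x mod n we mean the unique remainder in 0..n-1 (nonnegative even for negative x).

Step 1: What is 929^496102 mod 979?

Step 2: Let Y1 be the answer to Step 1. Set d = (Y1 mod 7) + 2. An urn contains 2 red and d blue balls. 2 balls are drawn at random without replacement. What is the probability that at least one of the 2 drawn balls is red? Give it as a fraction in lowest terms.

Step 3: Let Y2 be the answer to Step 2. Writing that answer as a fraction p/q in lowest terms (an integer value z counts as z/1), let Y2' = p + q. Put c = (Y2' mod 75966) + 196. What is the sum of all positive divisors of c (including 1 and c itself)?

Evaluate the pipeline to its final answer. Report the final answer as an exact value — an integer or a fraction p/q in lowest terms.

Step 1: squarings mod 979: 929^1=929, 929^2=542, 929^4=64, 929^8=180, 929^16=93, 929^32=817, 929^64=790, 929^128=477, 929^256=401, 929^512=245, 929^1024=306, 929^2048=631, 929^4096=687, 929^8192=91, 929^16384=449, 929^32768=906, 929^65536=434, 929^131072=388, 929^262144=757; 929^496102 = 929^2 * 929^4 * 929^32 * 929^64 * 929^128 * 929^256 * 929^4096 * 929^32768 * 929^65536 * 929^131072 * 929^262144 = 542 (mod 979); answer 542
Step 2: Y1 = 542; d = 5; total draws C(7,2) = 21; complement C(5,2) = 10; favorable 21 - 10 = 11; P = 11/21; answer 11/21
Step 3: Y2 = 11/21; threaded value p + q = 32; c = 228; 228 = 2^2 * 3 * 19; sigma = (1 + 2 + 4) * (1 + 3) * (1 + 19) = 7 * 4 * 20 = 560; answer 560

560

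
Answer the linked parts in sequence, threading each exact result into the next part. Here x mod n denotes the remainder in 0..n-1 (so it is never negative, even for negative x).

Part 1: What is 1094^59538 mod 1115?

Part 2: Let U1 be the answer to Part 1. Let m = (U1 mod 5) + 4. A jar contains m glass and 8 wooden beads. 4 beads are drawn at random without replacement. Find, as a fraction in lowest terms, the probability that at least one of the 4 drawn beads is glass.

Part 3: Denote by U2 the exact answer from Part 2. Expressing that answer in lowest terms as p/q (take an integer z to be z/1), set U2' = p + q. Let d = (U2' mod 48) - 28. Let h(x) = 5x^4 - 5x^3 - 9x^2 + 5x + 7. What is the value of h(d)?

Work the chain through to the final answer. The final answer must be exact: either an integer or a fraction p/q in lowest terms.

843

Part 1: squarings mod 1115: 1094^1=1094, 1094^2=441, 1094^4=471, 1094^8=1071, 1094^16=821, 1094^32=581, 1094^64=831, 1094^128=376, 1094^256=886, 1094^512=36, 1094^1024=181, 1094^2048=426, 1094^4096=846, 1094^8192=1001, 1094^16384=731, 1094^32768=276; 1094^59538 = 1094^2 * 1094^16 * 1094^128 * 1094^2048 * 1094^8192 * 1094^16384 * 1094^32768 = 41 (mod 1115); answer 41
Part 2: U1 = 41; m = 5; total draws C(13,4) = 715; complement C(8,4) = 70; favorable 715 - 70 = 645; P = 129/143; answer 129/143
Part 3: U2 = 129/143; threaded value p + q = 272; d = 4; 5*(4)^4 - 5*(4)^3 - 9*(4)^2 + 5*(4)^1 + 7 = (1280) + (-320) + (-144) + (20) + (7) = 843; answer 843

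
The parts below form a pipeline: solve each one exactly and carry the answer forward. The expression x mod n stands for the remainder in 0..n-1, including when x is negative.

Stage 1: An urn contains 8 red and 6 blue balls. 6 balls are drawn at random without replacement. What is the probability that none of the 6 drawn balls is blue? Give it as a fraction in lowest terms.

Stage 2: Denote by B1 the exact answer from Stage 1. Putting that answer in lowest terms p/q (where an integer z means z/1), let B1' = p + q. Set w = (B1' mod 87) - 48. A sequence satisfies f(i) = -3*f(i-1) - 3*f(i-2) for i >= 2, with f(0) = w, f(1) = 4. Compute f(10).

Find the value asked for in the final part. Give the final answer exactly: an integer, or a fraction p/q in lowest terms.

Stage 1: total draws C(14,6) = 3003; favorable C(8,6) = 28; P = 4/429; answer 4/429
Stage 2: B1 = 4/429; threaded value p + q = 433; w = 37; f(2) = -3*(4) - 3*(37) = -123; iterating: f(2)=-123, f(3)=357, f(4)=-702, f(5)=1035, f(6)=-999, f(7)=-108, f(8)=3321, f(9)=-9639, f(10)=18954; answer 18954

18954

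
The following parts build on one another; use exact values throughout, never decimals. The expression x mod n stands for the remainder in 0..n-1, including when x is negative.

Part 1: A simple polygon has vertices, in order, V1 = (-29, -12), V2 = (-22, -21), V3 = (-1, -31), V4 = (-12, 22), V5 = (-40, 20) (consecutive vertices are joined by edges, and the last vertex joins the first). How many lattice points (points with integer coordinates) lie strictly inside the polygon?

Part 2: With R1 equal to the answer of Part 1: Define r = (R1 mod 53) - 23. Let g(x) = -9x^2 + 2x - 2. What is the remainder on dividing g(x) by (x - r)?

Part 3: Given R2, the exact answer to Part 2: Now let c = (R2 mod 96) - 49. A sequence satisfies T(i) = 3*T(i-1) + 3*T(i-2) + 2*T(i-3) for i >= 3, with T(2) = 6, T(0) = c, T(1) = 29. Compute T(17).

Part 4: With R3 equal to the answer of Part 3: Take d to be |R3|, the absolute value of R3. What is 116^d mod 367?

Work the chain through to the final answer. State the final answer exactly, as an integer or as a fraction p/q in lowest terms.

59

Part 1: cross terms: (-29*-21 - -22*-12)=345, (-22*-31 - -1*-21)=661, (-1*22 - -12*-31)=-394, (-12*20 - -40*22)=640, (-40*-12 - -29*20)=1060; twice the area = |2312| = 2312; area = 1156; boundary points = 1 + 1 + 1 + 2 + 1 = 6; strictly interior points = area - boundary/2 + 1 = 1154; answer 1154
Part 2: R1 = 1154; r = 18; remainder = value at the root: -9*(18)^2 + 2*(18)^1 - 2 = (-2916) + (36) + (-2) = -2882; answer -2882
Part 3: R2 = -2882; c = 45; T(3) = 3*(6) + 3*(29) + 2*(45) = 195; iterating: T(3)=195, T(4)=661, T(5)=2580, T(6)=10113, T(7)=39401, T(8)=153702, T(9)=599535, T(10)=2338513, T(11)=9121548, T(12)=35579253, T(13)=138779429, T(14)=541319142, T(15)=2111454219, T(16)=8235878941, T(17)=32124637764; answer 32124637764
Part 4: R3 = 32124637764; d = 32124637764; squarings mod 367: 116^1=116, 116^2=244, 116^4=82, 116^8=118, 116^16=345, 116^32=117, 116^64=110, 116^128=356, 116^256=121, 116^512=328, 116^1024=53, 116^2048=240, 116^4096=348, 116^8192=361, 116^16384=36, 116^32768=195, 116^65536=224, 116^131072=264, 116^262144=333, 116^524288=55, 116^1048576=89, 116^2097152=214, 116^4194304=288, 116^8388608=2, 116^16777216=4, 116^33554432=16, 116^67108864=256, 116^134217728=210, 116^268435456=60, 116^536870912=297, 116^1073741824=129, 116^2147483648=126, 116^4294967296=95, 116^8589934592=217, 116^17179869184=113; 116^32124637764 = 116^4 * 116^64 * 116^512 * 116^4096 * 116^65536 * 116^131072 * 116^262144 * 116^4194304 * 116^8388608 * 116^33554432 * 116^134217728 * 116^268435456 * 116^536870912 * 116^1073741824 * 116^4294967296 * 116^8589934592 * 116^17179869184 = 59 (mod 367); answer 59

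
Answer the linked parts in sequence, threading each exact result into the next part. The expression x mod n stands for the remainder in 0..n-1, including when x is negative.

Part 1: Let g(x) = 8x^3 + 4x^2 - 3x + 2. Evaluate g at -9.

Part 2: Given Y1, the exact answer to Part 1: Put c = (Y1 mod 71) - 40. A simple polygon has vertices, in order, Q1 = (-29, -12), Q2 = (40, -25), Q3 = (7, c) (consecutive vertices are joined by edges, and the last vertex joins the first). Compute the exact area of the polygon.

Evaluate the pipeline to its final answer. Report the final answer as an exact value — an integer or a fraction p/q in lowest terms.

Part 1: 8*(-9)^3 + 4*(-9)^2 - 3*(-9)^1 + 2 = (-5832) + (324) + (27) + (2) = -5479; answer -5479
Part 2: Y1 = -5479; c = 19; cross terms: (-29*-25 - 40*-12)=1205, (40*19 - 7*-25)=935, (7*-12 - -29*19)=467; twice the area = |2607| = 2607; area = 2607/2; answer 2607/2

2607/2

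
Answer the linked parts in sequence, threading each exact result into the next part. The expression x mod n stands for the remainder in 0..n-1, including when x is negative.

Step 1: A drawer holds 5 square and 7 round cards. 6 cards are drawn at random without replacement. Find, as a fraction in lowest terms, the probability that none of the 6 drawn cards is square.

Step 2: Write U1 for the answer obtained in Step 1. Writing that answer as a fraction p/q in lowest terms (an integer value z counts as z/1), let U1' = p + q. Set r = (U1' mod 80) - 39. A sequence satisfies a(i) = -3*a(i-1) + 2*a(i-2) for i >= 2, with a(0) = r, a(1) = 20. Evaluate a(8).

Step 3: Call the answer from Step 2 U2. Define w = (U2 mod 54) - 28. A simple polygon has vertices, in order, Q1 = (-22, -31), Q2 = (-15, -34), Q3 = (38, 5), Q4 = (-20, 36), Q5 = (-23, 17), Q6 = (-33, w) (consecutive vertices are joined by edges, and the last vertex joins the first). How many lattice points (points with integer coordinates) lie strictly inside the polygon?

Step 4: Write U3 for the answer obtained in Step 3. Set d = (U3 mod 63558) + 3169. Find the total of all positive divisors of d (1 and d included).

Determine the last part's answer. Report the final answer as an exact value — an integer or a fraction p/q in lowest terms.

9120

Step 1: total draws C(12,6) = 924; favorable C(7,6) = 7; P = 1/132; answer 1/132
Step 2: U1 = 1/132; threaded value p + q = 133; r = 14; a(2) = -3*(20) + 2*(14) = -32; iterating: a(2)=-32, a(3)=136, a(4)=-472, a(5)=1688, a(6)=-6008, a(7)=21400, a(8)=-76216; answer -76216
Step 3: U2 = -76216; w = 4; cross terms: (-22*-34 - -15*-31)=283, (-15*5 - 38*-34)=1217, (38*36 - -20*5)=1468, (-20*17 - -23*36)=488, (-23*4 - -33*17)=469, (-33*-31 - -22*4)=1111; twice the area = |5036| = 5036; area = 2518; boundary points = 1 + 1 + 1 + 1 + 1 + 1 = 6; strictly interior points = area - boundary/2 + 1 = 2516; answer 2516
Step 4: U3 = 2516; d = 5685; 5685 = 3 * 5 * 379; sigma = (1 + 3) * (1 + 5) * (1 + 379) = 4 * 6 * 380 = 9120; answer 9120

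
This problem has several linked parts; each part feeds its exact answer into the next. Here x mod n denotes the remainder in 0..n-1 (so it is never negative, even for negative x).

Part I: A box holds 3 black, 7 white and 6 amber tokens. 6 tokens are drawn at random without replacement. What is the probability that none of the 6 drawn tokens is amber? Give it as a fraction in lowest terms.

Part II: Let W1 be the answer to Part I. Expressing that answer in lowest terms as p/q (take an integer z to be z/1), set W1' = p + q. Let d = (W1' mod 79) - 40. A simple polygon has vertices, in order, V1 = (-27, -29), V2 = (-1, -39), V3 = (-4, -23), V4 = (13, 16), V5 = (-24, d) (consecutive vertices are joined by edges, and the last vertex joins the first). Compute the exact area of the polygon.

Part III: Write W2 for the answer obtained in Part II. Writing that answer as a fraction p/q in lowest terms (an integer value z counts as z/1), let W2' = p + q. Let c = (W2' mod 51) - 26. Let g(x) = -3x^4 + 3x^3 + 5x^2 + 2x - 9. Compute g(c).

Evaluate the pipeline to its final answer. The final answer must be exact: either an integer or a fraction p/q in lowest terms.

Part I: total draws C(16,6) = 8008; favorable C(10,6) = 210; P = 15/572; answer 15/572
Part II: W1 = 15/572; threaded value p + q = 587; d = -6; cross terms: (-27*-39 - -1*-29)=1024, (-1*-23 - -4*-39)=-133, (-4*16 - 13*-23)=235, (13*-6 - -24*16)=306, (-24*-29 - -27*-6)=534; twice the area = |1966| = 1966; area = 983; answer 983
Part III: W2 = 983; threaded value p + q = 984; c = -11; -3*(-11)^4 + 3*(-11)^3 + 5*(-11)^2 + 2*(-11)^1 - 9 = (-43923) + (-3993) + (605) + (-22) + (-9) = -47342; answer -47342

-47342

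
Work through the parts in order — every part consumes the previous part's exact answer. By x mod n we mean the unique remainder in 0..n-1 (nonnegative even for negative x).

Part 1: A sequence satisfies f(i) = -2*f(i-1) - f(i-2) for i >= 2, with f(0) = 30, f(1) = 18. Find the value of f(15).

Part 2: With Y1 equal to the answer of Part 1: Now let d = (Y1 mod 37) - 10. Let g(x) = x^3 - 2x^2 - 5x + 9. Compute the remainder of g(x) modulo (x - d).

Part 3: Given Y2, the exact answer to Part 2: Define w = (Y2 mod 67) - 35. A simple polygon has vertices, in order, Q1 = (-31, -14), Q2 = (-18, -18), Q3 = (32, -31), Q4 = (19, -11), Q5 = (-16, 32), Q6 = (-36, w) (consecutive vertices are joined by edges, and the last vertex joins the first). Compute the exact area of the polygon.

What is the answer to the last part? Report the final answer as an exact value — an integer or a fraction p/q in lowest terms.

3435/2

Part 1: f(2) = -2*(18) - 1*(30) = -66; iterating: f(2)=-66, f(3)=114, f(4)=-162, f(5)=210, f(6)=-258, f(7)=306, f(8)=-354, f(9)=402, f(10)=-450, f(11)=498, f(12)=-546, f(13)=594, f(14)=-642, f(15)=690; answer 690
Part 2: Y1 = 690; d = 14; remainder = value at the root: 1*(14)^3 - 2*(14)^2 - 5*(14)^1 + 9 = (2744) + (-392) + (-70) + (9) = 2291; answer 2291
Part 3: Y2 = 2291; w = -22; cross terms: (-31*-18 - -18*-14)=306, (-18*-31 - 32*-18)=1134, (32*-11 - 19*-31)=237, (19*32 - -16*-11)=432, (-16*-22 - -36*32)=1504, (-36*-14 - -31*-22)=-178; twice the area = |3435| = 3435; area = 3435/2; answer 3435/2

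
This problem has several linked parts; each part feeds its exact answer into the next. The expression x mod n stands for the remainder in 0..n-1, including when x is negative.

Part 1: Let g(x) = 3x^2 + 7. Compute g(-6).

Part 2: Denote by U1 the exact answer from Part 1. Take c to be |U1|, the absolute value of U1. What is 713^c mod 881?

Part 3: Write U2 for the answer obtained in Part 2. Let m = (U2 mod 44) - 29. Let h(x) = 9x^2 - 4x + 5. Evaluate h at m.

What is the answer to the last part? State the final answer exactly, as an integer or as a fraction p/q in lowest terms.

18

Part 1: 3*(-6)^2 + 7 = (108) + (7) = 115; answer 115
Part 2: U1 = 115; c = 115; squarings mod 881: 713^1=713, 713^2=32, 713^4=143, 713^8=186, 713^16=237, 713^32=666, 713^64=413; 713^115 = 713^1 * 713^2 * 713^16 * 713^32 * 713^64 = 644 (mod 881); answer 644
Part 3: U2 = 644; m = -1; 9*(-1)^2 - 4*(-1)^1 + 5 = (9) + (4) + (5) = 18; answer 18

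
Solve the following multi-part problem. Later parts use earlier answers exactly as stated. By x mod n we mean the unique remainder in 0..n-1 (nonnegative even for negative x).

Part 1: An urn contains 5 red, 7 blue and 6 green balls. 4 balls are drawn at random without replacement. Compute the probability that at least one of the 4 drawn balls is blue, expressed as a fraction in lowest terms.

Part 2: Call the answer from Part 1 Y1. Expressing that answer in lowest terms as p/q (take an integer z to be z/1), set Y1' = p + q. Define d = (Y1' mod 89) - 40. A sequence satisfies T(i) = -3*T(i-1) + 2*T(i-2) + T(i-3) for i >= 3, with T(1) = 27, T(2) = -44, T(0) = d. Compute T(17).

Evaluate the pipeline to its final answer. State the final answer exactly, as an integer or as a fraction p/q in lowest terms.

6246905817

Part 1: total draws C(18,4) = 3060; complement C(11,4) = 330; favorable 3060 - 330 = 2730; P = 91/102; answer 91/102
Part 2: Y1 = 91/102; threaded value p + q = 193; d = -25; T(3) = -3*(-44) + 2*(27) + 1*(-25) = 161; iterating: T(3)=161, T(4)=-544, T(5)=1910, T(6)=-6657, T(7)=23247, T(8)=-81145, T(9)=283272, T(10)=-988859, T(11)=3451976, T(12)=-12050374, T(13)=42066215, T(14)=-146847417, T(15)=512624307, T(16)=-1789501540, T(17)=6246905817; answer 6246905817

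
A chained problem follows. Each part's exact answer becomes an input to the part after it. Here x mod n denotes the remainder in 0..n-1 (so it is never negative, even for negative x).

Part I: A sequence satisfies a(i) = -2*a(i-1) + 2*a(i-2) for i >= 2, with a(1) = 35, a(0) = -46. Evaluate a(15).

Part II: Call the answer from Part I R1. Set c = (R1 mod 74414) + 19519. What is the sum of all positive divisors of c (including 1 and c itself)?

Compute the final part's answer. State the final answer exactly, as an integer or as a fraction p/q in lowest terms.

54636

Part I: a(2) = -2*(35) + 2*(-46) = -162; iterating: a(2)=-162, a(3)=394, a(4)=-1112, a(5)=3012, a(6)=-8248, a(7)=22520, a(8)=-61536, a(9)=168112, a(10)=-459296, a(11)=1254816, a(12)=-3428224, a(13)=9366080, a(14)=-25588608, a(15)=69909376; answer 69909376
Part II: R1 = 69909376; c = 54149; 54149 = 173 * 313; sigma = (1 + 173) * (1 + 313) = 174 * 314 = 54636; answer 54636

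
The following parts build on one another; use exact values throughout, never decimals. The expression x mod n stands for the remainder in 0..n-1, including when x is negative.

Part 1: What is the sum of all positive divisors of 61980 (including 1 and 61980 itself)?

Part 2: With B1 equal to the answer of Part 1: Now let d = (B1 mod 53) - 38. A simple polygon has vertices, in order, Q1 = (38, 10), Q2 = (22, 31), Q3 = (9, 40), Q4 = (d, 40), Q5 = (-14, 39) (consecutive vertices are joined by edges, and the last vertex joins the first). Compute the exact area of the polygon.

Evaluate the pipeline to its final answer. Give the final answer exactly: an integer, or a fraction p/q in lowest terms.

432

Part 1: 61980 = 2^2 * 3 * 5 * 1033; sigma = (1 + 2 + 4) * (1 + 3) * (1 + 5) * (1 + 1033) = 7 * 4 * 6 * 1034 = 173712; answer 173712
Part 2: B1 = 173712; d = -7; cross terms: (38*31 - 22*10)=958, (22*40 - 9*31)=601, (9*40 - -7*40)=640, (-7*39 - -14*40)=287, (-14*10 - 38*39)=-1622; twice the area = |864| = 864; area = 432; answer 432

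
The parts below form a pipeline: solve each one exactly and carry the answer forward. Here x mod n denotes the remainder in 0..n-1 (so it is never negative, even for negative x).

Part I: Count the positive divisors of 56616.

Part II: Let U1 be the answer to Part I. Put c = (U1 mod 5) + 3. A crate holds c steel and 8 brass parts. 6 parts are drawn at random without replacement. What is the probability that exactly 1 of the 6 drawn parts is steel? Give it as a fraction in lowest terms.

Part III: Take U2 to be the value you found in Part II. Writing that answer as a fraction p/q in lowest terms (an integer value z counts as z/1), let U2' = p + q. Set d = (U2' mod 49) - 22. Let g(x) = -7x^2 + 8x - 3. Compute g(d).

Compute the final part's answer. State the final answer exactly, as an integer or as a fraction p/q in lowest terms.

-1290

Part I: 56616 = 2^3 * 3 * 7 * 337; number of divisors = (3+1) * (1+1) * (1+1) * (1+1) = 32; answer 32
Part II: U1 = 32; c = 5; total draws C(13,6) = 1716; favorable C(5,1)*C(8,5) = 280; P = 70/429; answer 70/429
Part III: U2 = 70/429; threaded value p + q = 499; d = -13; -7*(-13)^2 + 8*(-13)^1 - 3 = (-1183) + (-104) + (-3) = -1290; answer -1290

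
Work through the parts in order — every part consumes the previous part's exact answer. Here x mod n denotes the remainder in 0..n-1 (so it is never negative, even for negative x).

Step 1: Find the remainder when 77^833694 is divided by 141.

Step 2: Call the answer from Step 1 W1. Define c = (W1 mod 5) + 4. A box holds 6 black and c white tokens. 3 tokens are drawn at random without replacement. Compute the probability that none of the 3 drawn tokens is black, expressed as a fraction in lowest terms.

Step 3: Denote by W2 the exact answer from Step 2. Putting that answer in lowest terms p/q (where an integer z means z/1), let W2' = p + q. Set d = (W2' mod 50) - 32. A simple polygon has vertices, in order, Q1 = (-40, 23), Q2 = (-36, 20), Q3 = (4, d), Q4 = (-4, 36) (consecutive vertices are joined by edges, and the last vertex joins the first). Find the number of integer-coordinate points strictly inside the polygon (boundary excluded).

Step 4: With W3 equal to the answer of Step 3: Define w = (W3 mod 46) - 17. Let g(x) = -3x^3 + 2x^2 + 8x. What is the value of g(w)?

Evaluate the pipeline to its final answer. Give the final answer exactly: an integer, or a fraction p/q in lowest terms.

-2720

Step 1: squarings mod 141: 77^1=77, 77^2=7, 77^4=49, 77^8=4, 77^16=16, 77^32=115, 77^64=112, 77^128=136, 77^256=25, 77^512=61, 77^1024=55, 77^2048=64, 77^4096=7, 77^8192=49, 77^16384=4, 77^32768=16, 77^65536=115, 77^131072=112, 77^262144=136, 77^524288=25; 77^833694 = 77^2 * 77^4 * 77^8 * 77^16 * 77^128 * 77^2048 * 77^4096 * 77^8192 * 77^32768 * 77^262144 * 77^524288 = 136 (mod 141); answer 136
Step 2: W1 = 136; c = 5; total draws C(11,3) = 165; favorable C(5,3) = 10; P = 2/33; answer 2/33
Step 3: W2 = 2/33; threaded value p + q = 35; d = 3; cross terms: (-40*20 - -36*23)=28, (-36*3 - 4*20)=-188, (4*36 - -4*3)=156, (-4*23 - -40*36)=1348; twice the area = |1344| = 1344; area = 672; boundary points = 1 + 1 + 1 + 1 = 4; strictly interior points = area - boundary/2 + 1 = 671; answer 671
Step 4: W3 = 671; w = 10; -3*(10)^3 + 2*(10)^2 + 8*(10)^1 = (-3000) + (200) + (80) = -2720; answer -2720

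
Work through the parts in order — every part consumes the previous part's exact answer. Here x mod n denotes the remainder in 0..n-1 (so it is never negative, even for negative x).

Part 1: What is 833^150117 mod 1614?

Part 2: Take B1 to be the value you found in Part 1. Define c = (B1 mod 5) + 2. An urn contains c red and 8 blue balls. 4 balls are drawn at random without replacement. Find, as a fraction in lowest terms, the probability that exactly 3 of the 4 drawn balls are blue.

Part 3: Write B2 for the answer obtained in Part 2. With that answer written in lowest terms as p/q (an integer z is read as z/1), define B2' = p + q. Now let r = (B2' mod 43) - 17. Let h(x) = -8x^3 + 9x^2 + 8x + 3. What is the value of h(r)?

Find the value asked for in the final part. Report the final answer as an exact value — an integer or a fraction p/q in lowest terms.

-1353

Part 1: squarings mod 1614: 833^1=833, 833^2=1483, 833^4=1021, 833^8=1411, 833^16=859, 833^32=283, 833^64=1003, 833^128=487, 833^256=1525, 833^512=1465, 833^1024=1219, 833^2048=1081, 833^4096=25, 833^8192=625, 833^16384=37, 833^32768=1369, 833^65536=307, 833^131072=637; 833^150117 = 833^1 * 833^4 * 833^32 * 833^64 * 833^512 * 833^2048 * 833^16384 * 833^131072 = 155 (mod 1614); answer 155
Part 2: B1 = 155; c = 2; total draws C(10,4) = 210; favorable C(8,3)*C(2,1) = 112; P = 8/15; answer 8/15
Part 3: B2 = 8/15; threaded value p + q = 23; r = 6; -8*(6)^3 + 9*(6)^2 + 8*(6)^1 + 3 = (-1728) + (324) + (48) + (3) = -1353; answer -1353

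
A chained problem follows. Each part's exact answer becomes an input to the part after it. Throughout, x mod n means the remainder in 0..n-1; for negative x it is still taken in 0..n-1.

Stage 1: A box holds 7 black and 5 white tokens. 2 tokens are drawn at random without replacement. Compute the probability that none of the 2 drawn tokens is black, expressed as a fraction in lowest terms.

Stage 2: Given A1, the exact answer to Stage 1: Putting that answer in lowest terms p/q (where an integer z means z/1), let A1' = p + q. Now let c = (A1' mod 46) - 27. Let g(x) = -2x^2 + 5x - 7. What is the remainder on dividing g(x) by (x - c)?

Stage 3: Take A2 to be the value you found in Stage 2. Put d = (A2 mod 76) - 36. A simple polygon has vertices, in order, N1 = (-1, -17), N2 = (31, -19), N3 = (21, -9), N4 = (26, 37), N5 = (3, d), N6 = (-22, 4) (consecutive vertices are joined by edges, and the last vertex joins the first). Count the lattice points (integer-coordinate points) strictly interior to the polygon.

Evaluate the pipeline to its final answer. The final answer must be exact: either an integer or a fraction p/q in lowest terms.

913

Stage 1: total draws C(12,2) = 66; favorable C(5,2) = 10; P = 5/33; answer 5/33
Stage 2: A1 = 5/33; threaded value p + q = 38; c = 11; remainder = value at the root: -2*(11)^2 + 5*(11)^1 - 7 = (-242) + (55) + (-7) = -194; answer -194
Stage 3: A2 = -194; d = -2; cross terms: (-1*-19 - 31*-17)=546, (31*-9 - 21*-19)=120, (21*37 - 26*-9)=1011, (26*-2 - 3*37)=-163, (3*4 - -22*-2)=-32, (-22*-17 - -1*4)=378; twice the area = |1860| = 1860; area = 930; boundary points = 2 + 10 + 1 + 1 + 1 + 21 = 36; strictly interior points = area - boundary/2 + 1 = 913; answer 913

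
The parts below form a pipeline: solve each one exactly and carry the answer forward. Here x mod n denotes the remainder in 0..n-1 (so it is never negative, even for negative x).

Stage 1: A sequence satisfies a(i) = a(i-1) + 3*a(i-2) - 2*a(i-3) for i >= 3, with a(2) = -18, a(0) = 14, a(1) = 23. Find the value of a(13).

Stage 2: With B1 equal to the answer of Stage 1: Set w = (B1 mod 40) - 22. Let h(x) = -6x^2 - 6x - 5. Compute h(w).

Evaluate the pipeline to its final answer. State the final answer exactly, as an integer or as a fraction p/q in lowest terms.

-125

Stage 1: a(3) = 1*(-18) + 3*(23) - 2*(14) = 23; iterating: a(3)=23, a(4)=-77, a(5)=28, a(6)=-249, a(7)=-11, a(8)=-814, a(9)=-349, a(10)=-2769, a(11)=-2188, a(12)=-9797, a(13)=-10823; answer -10823
Stage 2: B1 = -10823; w = -5; -6*(-5)^2 - 6*(-5)^1 - 5 = (-150) + (30) + (-5) = -125; answer -125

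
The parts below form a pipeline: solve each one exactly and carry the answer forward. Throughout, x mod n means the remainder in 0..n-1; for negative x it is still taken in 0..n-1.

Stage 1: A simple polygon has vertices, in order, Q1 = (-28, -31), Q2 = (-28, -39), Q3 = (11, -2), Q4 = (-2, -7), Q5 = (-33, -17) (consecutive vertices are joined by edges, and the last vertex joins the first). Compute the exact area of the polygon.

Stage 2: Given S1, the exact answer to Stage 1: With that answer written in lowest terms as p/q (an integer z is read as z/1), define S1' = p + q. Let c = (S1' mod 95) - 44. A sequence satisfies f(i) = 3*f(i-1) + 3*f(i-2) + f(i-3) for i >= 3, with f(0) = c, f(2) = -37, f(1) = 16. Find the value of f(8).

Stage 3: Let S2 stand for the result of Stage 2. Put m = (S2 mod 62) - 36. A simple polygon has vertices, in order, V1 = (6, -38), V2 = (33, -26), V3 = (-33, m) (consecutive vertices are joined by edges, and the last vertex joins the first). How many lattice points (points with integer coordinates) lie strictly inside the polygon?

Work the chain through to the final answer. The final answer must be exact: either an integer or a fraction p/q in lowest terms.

948

Stage 1: cross terms: (-28*-39 - -28*-31)=224, (-28*-2 - 11*-39)=485, (11*-7 - -2*-2)=-81, (-2*-17 - -33*-7)=-197, (-33*-31 - -28*-17)=547; twice the area = |978| = 978; area = 489; answer 489
Stage 2: S1 = 489; threaded value p + q = 490; c = -29; f(3) = 3*(-37) + 3*(16) + 1*(-29) = -92; iterating: f(3)=-92, f(4)=-371, f(5)=-1426, f(6)=-5483, f(7)=-21098, f(8)=-81169; answer -81169
Stage 3: S2 = -81169; m = 15; cross terms: (6*-26 - 33*-38)=1098, (33*15 - -33*-26)=-363, (-33*-38 - 6*15)=1164; twice the area = |1899| = 1899; area = 1899/2; boundary points = 3 + 1 + 1 = 5; strictly interior points = area - boundary/2 + 1 = 948; answer 948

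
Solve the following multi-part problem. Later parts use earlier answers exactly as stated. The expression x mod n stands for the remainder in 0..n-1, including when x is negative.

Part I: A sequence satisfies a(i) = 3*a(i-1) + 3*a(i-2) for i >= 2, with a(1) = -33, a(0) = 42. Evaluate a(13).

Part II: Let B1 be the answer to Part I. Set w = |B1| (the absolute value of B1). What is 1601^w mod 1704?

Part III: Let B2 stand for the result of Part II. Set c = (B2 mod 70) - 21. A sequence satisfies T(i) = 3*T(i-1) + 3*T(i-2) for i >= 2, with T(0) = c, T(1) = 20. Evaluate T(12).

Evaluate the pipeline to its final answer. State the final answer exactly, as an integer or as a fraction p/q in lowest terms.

59811534

Part I: a(2) = 3*(-33) + 3*(42) = 27; iterating: a(2)=27, a(3)=-18, a(4)=27, a(5)=27, a(6)=162, a(7)=567, a(8)=2187, a(9)=8262, a(10)=31347, a(11)=118827, a(12)=450522, a(13)=1708047; answer 1708047
Part II: B1 = 1708047; w = 1708047; squarings mod 1704: 1601^1=1601, 1601^2=385, 1601^4=1681, 1601^8=529, 1601^16=385, 1601^32=1681, 1601^64=529, 1601^128=385, 1601^256=1681, 1601^512=529, 1601^1024=385, 1601^2048=1681, 1601^4096=529, 1601^8192=385, 1601^16384=1681, 1601^32768=529, 1601^65536=385, 1601^131072=1681, 1601^262144=529, 1601^524288=385, 1601^1048576=1681; 1601^1708047 = 1601^1 * 1601^2 * 1601^4 * 1601^8 * 1601^4096 * 1601^131072 * 1601^524288 * 1601^1048576 = 665 (mod 1704); answer 665
Part III: B2 = 665; c = 14; T(2) = 3*(20) + 3*(14) = 102; iterating: T(2)=102, T(3)=366, T(4)=1404, T(5)=5310, T(6)=20142, T(7)=76356, T(8)=289494, T(9)=1097550, T(10)=4161132, T(11)=15776046, T(12)=59811534; answer 59811534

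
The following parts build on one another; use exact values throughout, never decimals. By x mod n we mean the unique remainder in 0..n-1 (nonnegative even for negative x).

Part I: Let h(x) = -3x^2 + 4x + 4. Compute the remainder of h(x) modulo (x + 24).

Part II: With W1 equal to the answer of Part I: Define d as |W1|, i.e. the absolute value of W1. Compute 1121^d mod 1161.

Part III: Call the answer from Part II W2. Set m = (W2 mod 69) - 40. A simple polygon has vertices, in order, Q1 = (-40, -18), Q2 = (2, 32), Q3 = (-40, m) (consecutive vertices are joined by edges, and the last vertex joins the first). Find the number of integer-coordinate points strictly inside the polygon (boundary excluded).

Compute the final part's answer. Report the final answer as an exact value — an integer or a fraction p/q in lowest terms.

Part I: remainder = value at the root: -3*(-24)^2 + 4*(-24)^1 + 4 = (-1728) + (-96) + (4) = -1820; answer -1820
Part II: W1 = -1820; d = 1820; squarings mod 1161: 1121^1=1121, 1121^2=439, 1121^4=1156, 1121^8=25, 1121^16=625, 1121^32=529, 1121^64=40, 1121^128=439, 1121^256=1156, 1121^512=25, 1121^1024=625; 1121^1820 = 1121^4 * 1121^8 * 1121^16 * 1121^256 * 1121^512 * 1121^1024 = 466 (mod 1161); answer 466
Part III: W2 = 466; m = 12; cross terms: (-40*32 - 2*-18)=-1244, (2*12 - -40*32)=1304, (-40*-18 - -40*12)=1200; twice the area = |1260| = 1260; area = 630; boundary points = 2 + 2 + 30 = 34; strictly interior points = area - boundary/2 + 1 = 614; answer 614

614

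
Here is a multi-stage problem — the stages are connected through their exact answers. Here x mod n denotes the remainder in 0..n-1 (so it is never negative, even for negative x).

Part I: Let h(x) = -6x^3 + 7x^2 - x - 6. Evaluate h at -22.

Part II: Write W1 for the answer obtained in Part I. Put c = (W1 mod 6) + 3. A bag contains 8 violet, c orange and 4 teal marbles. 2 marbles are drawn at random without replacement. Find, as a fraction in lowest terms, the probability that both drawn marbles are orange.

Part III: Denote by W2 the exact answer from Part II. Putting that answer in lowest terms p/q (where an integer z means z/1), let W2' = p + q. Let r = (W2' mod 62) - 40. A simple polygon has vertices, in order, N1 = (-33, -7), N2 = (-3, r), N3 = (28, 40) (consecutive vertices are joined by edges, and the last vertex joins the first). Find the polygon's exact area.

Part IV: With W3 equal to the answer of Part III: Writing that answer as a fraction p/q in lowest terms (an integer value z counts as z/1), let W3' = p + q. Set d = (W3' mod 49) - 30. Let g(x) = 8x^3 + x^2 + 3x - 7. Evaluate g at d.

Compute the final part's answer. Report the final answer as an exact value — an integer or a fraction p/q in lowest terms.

-124457

Part I: -6*(-22)^3 + 7*(-22)^2 - 1*(-22)^1 - 6 = (63888) + (3388) + (22) + (-6) = 67292; answer 67292
Part II: W1 = 67292; c = 5; total draws C(17,2) = 136; favorable C(5,2) = 10; P = 5/68; answer 5/68
Part III: W2 = 5/68; threaded value p + q = 73; r = -29; cross terms: (-33*-29 - -3*-7)=936, (-3*40 - 28*-29)=692, (28*-7 - -33*40)=1124; twice the area = |2752| = 2752; area = 1376; answer 1376
Part IV: W3 = 1376; threaded value p + q = 1377; d = -25; 8*(-25)^3 + 1*(-25)^2 + 3*(-25)^1 - 7 = (-125000) + (625) + (-75) + (-7) = -124457; answer -124457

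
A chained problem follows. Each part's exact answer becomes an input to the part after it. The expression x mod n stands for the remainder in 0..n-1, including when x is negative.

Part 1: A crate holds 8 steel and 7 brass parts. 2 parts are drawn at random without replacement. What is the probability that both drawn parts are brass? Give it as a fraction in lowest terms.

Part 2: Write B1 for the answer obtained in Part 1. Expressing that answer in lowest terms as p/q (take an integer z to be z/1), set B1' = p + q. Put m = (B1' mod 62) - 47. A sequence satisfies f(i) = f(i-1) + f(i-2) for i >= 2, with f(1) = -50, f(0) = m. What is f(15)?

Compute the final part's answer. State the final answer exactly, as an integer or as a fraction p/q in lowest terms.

-45957

Part 1: total draws C(15,2) = 105; favorable C(7,2) = 21; P = 1/5; answer 1/5
Part 2: B1 = 1/5; threaded value p + q = 6; m = -41; f(2) = 1*(-50) + 1*(-41) = -91; iterating: f(2)=-91, f(3)=-141, f(4)=-232, f(5)=-373, f(6)=-605, f(7)=-978, f(8)=-1583, f(9)=-2561, f(10)=-4144, f(11)=-6705, f(12)=-10849, f(13)=-17554, f(14)=-28403, f(15)=-45957; answer -45957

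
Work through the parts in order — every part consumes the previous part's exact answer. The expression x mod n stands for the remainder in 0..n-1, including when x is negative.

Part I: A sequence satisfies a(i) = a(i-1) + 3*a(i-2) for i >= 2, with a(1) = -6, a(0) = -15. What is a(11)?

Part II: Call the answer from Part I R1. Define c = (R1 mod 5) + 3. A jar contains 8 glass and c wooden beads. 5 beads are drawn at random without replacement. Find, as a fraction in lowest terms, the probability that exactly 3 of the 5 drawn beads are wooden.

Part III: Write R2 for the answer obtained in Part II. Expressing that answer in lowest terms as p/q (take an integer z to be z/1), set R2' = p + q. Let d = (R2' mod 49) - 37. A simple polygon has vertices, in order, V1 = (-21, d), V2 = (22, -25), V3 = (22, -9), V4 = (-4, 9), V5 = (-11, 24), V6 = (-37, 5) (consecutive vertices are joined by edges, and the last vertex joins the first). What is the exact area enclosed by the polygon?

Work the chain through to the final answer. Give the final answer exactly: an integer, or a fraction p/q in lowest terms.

Part I: a(2) = 1*(-6) + 3*(-15) = -51; iterating: a(2)=-51, a(3)=-69, a(4)=-222, a(5)=-429, a(6)=-1095, a(7)=-2382, a(8)=-5667, a(9)=-12813, a(10)=-29814, a(11)=-68253; answer -68253
Part II: R1 = -68253; c = 5; total draws C(13,5) = 1287; favorable C(5,3)*C(8,2) = 280; P = 280/1287; answer 280/1287
Part III: R2 = 280/1287; threaded value p + q = 1567; d = 11; cross terms: (-21*-25 - 22*11)=283, (22*-9 - 22*-25)=352, (22*9 - -4*-9)=162, (-4*24 - -11*9)=3, (-11*5 - -37*24)=833, (-37*11 - -21*5)=-302; twice the area = |1331| = 1331; area = 1331/2; answer 1331/2

1331/2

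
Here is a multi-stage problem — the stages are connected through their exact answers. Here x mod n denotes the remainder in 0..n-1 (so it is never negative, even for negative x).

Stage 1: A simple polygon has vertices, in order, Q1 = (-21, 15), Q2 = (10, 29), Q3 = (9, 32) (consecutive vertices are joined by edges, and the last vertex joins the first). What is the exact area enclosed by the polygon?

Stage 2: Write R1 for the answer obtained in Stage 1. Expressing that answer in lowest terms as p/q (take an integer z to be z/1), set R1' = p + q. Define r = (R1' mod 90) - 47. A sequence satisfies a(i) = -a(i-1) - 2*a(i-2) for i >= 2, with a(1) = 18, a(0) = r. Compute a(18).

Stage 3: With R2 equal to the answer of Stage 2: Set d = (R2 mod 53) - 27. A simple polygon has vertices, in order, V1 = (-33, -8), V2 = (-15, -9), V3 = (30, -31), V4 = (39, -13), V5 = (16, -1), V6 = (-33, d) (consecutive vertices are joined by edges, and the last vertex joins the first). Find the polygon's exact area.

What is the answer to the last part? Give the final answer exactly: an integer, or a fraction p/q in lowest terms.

2033/2

Stage 1: cross terms: (-21*29 - 10*15)=-759, (10*32 - 9*29)=59, (9*15 - -21*32)=807; twice the area = |107| = 107; area = 107/2; answer 107/2
Stage 2: R1 = 107/2; threaded value p + q = 109; r = -28; a(2) = -1*(18) - 2*(-28) = 38; iterating: a(2)=38, a(3)=-74, a(4)=-2, a(5)=150, a(6)=-146, a(7)=-154, a(8)=446, a(9)=-138, a(10)=-754, a(11)=1030, a(12)=478, a(13)=-2538, a(14)=1582, a(15)=3494, a(16)=-6658, a(17)=-330, a(18)=13646; answer 13646
Stage 3: R2 = 13646; d = -2; cross terms: (-33*-9 - -15*-8)=177, (-15*-31 - 30*-9)=735, (30*-13 - 39*-31)=819, (39*-1 - 16*-13)=169, (16*-2 - -33*-1)=-65, (-33*-8 - -33*-2)=198; twice the area = |2033| = 2033; area = 2033/2; answer 2033/2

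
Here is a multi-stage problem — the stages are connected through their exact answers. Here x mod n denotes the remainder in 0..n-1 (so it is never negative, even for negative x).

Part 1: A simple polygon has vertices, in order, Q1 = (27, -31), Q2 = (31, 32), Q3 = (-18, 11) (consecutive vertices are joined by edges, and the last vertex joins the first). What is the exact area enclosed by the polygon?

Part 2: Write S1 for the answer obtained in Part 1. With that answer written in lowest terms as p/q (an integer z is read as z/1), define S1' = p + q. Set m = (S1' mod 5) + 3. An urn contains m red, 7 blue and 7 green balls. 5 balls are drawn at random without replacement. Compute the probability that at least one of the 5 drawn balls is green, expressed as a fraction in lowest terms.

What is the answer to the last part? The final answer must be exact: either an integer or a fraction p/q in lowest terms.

Part 1: cross terms: (27*32 - 31*-31)=1825, (31*11 - -18*32)=917, (-18*-31 - 27*11)=261; twice the area = |3003| = 3003; area = 3003/2; answer 3003/2
Part 2: S1 = 3003/2; threaded value p + q = 3005; m = 3; total draws C(17,5) = 6188; complement C(10,5) = 252; favorable 6188 - 252 = 5936; P = 212/221; answer 212/221

212/221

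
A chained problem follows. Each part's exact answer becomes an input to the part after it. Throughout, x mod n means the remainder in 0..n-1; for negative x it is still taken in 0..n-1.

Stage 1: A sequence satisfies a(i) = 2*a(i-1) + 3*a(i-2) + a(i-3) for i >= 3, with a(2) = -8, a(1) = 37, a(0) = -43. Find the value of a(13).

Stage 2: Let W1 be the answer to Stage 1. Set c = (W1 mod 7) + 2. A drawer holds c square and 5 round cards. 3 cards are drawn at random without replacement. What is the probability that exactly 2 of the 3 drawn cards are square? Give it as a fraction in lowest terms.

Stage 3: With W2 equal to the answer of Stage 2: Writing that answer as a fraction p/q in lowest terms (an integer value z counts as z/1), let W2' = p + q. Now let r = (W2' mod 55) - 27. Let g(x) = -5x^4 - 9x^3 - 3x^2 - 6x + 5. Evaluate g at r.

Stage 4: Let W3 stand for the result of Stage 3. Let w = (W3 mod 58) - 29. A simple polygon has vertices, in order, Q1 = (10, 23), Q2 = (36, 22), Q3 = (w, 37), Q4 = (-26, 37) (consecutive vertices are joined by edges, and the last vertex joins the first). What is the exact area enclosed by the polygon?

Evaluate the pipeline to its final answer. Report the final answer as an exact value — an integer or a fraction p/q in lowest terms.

554

Stage 1: a(3) = 2*(-8) + 3*(37) + 1*(-43) = 52; iterating: a(3)=52, a(4)=117, a(5)=382, a(6)=1167, a(7)=3597, a(8)=11077, a(9)=34112, a(10)=105052, a(11)=323517, a(12)=996302, a(13)=3068207; answer 3068207
Stage 2: W1 = 3068207; c = 4; total draws C(9,3) = 84; favorable C(4,2)*C(5,1) = 30; P = 5/14; answer 5/14
Stage 3: W2 = 5/14; threaded value p + q = 19; r = -8; -5*(-8)^4 - 9*(-8)^3 - 3*(-8)^2 - 6*(-8)^1 + 5 = (-20480) + (4608) + (-192) + (48) + (5) = -16011; answer -16011
Stage 4: W3 = -16011; w = 26; cross terms: (10*22 - 36*23)=-608, (36*37 - 26*22)=760, (26*37 - -26*37)=1924, (-26*23 - 10*37)=-968; twice the area = |1108| = 1108; area = 554; answer 554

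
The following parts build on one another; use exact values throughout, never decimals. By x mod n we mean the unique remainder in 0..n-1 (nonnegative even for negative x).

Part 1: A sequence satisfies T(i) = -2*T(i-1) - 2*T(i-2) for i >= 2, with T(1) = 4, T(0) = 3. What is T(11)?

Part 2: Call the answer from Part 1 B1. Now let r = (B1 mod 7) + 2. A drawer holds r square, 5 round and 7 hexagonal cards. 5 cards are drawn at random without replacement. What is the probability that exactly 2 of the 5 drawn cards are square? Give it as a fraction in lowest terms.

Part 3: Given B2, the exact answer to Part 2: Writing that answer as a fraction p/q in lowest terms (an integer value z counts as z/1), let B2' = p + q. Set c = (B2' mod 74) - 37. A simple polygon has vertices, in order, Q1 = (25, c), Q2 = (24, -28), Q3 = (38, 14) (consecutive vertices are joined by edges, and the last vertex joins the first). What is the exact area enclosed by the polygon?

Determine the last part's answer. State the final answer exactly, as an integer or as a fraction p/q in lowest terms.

70

Part 1: T(2) = -2*(4) - 2*(3) = -14; iterating: T(2)=-14, T(3)=20, T(4)=-12, T(5)=-16, T(6)=56, T(7)=-80, T(8)=48, T(9)=64, T(10)=-224, T(11)=320; answer 320
Part 2: B1 = 320; r = 7; total draws C(19,5) = 11628; favorable C(7,2)*C(12,3) = 4620; P = 385/969; answer 385/969
Part 3: B2 = 385/969; threaded value p + q = 1354; c = -15; cross terms: (25*-28 - 24*-15)=-340, (24*14 - 38*-28)=1400, (38*-15 - 25*14)=-920; twice the area = |140| = 140; area = 70; answer 70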